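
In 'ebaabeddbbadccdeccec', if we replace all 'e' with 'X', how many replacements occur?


re.sub('e', 'X', text) replaces every occurrence of 'e' with 'X'.
Text: 'ebaabeddbbadccdeccec'
Scanning for 'e':
  pos 0: 'e' -> replacement #1
  pos 5: 'e' -> replacement #2
  pos 15: 'e' -> replacement #3
  pos 18: 'e' -> replacement #4
Total replacements: 4

4


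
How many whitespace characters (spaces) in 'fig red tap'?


\s matches whitespace characters (spaces, tabs, etc.).
Text: 'fig red tap'
This text has 3 words separated by spaces.
Number of spaces = number of words - 1 = 3 - 1 = 2

2


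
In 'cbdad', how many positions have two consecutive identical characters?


Looking for consecutive identical characters in 'cbdad':
  pos 0-1: 'c' vs 'b' -> different
  pos 1-2: 'b' vs 'd' -> different
  pos 2-3: 'd' vs 'a' -> different
  pos 3-4: 'a' vs 'd' -> different
Consecutive identical pairs: []
Count: 0

0


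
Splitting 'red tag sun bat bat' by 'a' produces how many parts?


Splitting by 'a' breaks the string at each occurrence of the separator.
Text: 'red tag sun bat bat'
Parts after split:
  Part 1: 'red t'
  Part 2: 'g sun b'
  Part 3: 't b'
  Part 4: 't'
Total parts: 4

4


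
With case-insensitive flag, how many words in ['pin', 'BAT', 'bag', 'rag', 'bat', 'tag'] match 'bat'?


Case-insensitive matching: compare each word's lowercase form to 'bat'.
  'pin' -> lower='pin' -> no
  'BAT' -> lower='bat' -> MATCH
  'bag' -> lower='bag' -> no
  'rag' -> lower='rag' -> no
  'bat' -> lower='bat' -> MATCH
  'tag' -> lower='tag' -> no
Matches: ['BAT', 'bat']
Count: 2

2


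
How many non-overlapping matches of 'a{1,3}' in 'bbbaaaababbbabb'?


Pattern 'a{1,3}' matches between 1 and 3 consecutive a's (greedy).
String: 'bbbaaaababbbabb'
Finding runs of a's and applying greedy matching:
  Run at pos 3: 'aaaa' (length 4)
  Run at pos 8: 'a' (length 1)
  Run at pos 12: 'a' (length 1)
Matches: ['aaa', 'a', 'a', 'a']
Count: 4

4


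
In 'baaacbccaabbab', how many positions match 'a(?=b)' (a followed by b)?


Lookahead 'a(?=b)' matches 'a' only when followed by 'b'.
String: 'baaacbccaabbab'
Checking each position where char is 'a':
  pos 1: 'a' -> no (next='a')
  pos 2: 'a' -> no (next='a')
  pos 3: 'a' -> no (next='c')
  pos 8: 'a' -> no (next='a')
  pos 9: 'a' -> MATCH (next='b')
  pos 12: 'a' -> MATCH (next='b')
Matching positions: [9, 12]
Count: 2

2


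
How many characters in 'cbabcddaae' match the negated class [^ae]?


Negated class [^ae] matches any char NOT in {a, e}
Scanning 'cbabcddaae':
  pos 0: 'c' -> MATCH
  pos 1: 'b' -> MATCH
  pos 2: 'a' -> no (excluded)
  pos 3: 'b' -> MATCH
  pos 4: 'c' -> MATCH
  pos 5: 'd' -> MATCH
  pos 6: 'd' -> MATCH
  pos 7: 'a' -> no (excluded)
  pos 8: 'a' -> no (excluded)
  pos 9: 'e' -> no (excluded)
Total matches: 6

6


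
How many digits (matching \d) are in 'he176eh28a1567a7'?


\d matches any digit 0-9.
Scanning 'he176eh28a1567a7':
  pos 2: '1' -> DIGIT
  pos 3: '7' -> DIGIT
  pos 4: '6' -> DIGIT
  pos 7: '2' -> DIGIT
  pos 8: '8' -> DIGIT
  pos 10: '1' -> DIGIT
  pos 11: '5' -> DIGIT
  pos 12: '6' -> DIGIT
  pos 13: '7' -> DIGIT
  pos 15: '7' -> DIGIT
Digits found: ['1', '7', '6', '2', '8', '1', '5', '6', '7', '7']
Total: 10

10


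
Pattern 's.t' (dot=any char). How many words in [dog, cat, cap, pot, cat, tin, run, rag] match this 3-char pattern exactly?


Pattern 's.t' means: starts with 's', any single char, ends with 't'.
Checking each word (must be exactly 3 chars):
  'dog' (len=3): no
  'cat' (len=3): no
  'cap' (len=3): no
  'pot' (len=3): no
  'cat' (len=3): no
  'tin' (len=3): no
  'run' (len=3): no
  'rag' (len=3): no
Matching words: []
Total: 0

0


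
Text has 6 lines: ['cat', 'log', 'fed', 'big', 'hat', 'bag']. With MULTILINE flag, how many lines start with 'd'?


With MULTILINE flag, ^ matches the start of each line.
Lines: ['cat', 'log', 'fed', 'big', 'hat', 'bag']
Checking which lines start with 'd':
  Line 1: 'cat' -> no
  Line 2: 'log' -> no
  Line 3: 'fed' -> no
  Line 4: 'big' -> no
  Line 5: 'hat' -> no
  Line 6: 'bag' -> no
Matching lines: []
Count: 0

0


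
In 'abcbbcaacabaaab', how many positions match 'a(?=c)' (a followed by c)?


Lookahead 'a(?=c)' matches 'a' only when followed by 'c'.
String: 'abcbbcaacabaaab'
Checking each position where char is 'a':
  pos 0: 'a' -> no (next='b')
  pos 6: 'a' -> no (next='a')
  pos 7: 'a' -> MATCH (next='c')
  pos 9: 'a' -> no (next='b')
  pos 11: 'a' -> no (next='a')
  pos 12: 'a' -> no (next='a')
  pos 13: 'a' -> no (next='b')
Matching positions: [7]
Count: 1

1


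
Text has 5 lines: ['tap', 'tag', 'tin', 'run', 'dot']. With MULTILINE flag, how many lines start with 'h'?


With MULTILINE flag, ^ matches the start of each line.
Lines: ['tap', 'tag', 'tin', 'run', 'dot']
Checking which lines start with 'h':
  Line 1: 'tap' -> no
  Line 2: 'tag' -> no
  Line 3: 'tin' -> no
  Line 4: 'run' -> no
  Line 5: 'dot' -> no
Matching lines: []
Count: 0

0


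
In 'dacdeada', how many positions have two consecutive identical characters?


Looking for consecutive identical characters in 'dacdeada':
  pos 0-1: 'd' vs 'a' -> different
  pos 1-2: 'a' vs 'c' -> different
  pos 2-3: 'c' vs 'd' -> different
  pos 3-4: 'd' vs 'e' -> different
  pos 4-5: 'e' vs 'a' -> different
  pos 5-6: 'a' vs 'd' -> different
  pos 6-7: 'd' vs 'a' -> different
Consecutive identical pairs: []
Count: 0

0


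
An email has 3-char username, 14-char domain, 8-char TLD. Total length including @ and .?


An email address has format: username@domain.tld
Username length: 3
'@' character: 1
Domain length: 14
'.' character: 1
TLD length: 8
Total = 3 + 1 + 14 + 1 + 8 = 27

27


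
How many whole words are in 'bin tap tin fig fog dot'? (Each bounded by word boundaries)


Word boundaries (\b) mark the start/end of each word.
Text: 'bin tap tin fig fog dot'
Splitting by whitespace:
  Word 1: 'bin'
  Word 2: 'tap'
  Word 3: 'tin'
  Word 4: 'fig'
  Word 5: 'fog'
  Word 6: 'dot'
Total whole words: 6

6


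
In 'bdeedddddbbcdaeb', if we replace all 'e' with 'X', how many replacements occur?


re.sub('e', 'X', text) replaces every occurrence of 'e' with 'X'.
Text: 'bdeedddddbbcdaeb'
Scanning for 'e':
  pos 2: 'e' -> replacement #1
  pos 3: 'e' -> replacement #2
  pos 14: 'e' -> replacement #3
Total replacements: 3

3


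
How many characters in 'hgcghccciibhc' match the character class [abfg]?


Character class [abfg] matches any of: {a, b, f, g}
Scanning string 'hgcghccciibhc' character by character:
  pos 0: 'h' -> no
  pos 1: 'g' -> MATCH
  pos 2: 'c' -> no
  pos 3: 'g' -> MATCH
  pos 4: 'h' -> no
  pos 5: 'c' -> no
  pos 6: 'c' -> no
  pos 7: 'c' -> no
  pos 8: 'i' -> no
  pos 9: 'i' -> no
  pos 10: 'b' -> MATCH
  pos 11: 'h' -> no
  pos 12: 'c' -> no
Total matches: 3

3


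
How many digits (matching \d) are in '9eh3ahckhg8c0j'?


\d matches any digit 0-9.
Scanning '9eh3ahckhg8c0j':
  pos 0: '9' -> DIGIT
  pos 3: '3' -> DIGIT
  pos 10: '8' -> DIGIT
  pos 12: '0' -> DIGIT
Digits found: ['9', '3', '8', '0']
Total: 4

4


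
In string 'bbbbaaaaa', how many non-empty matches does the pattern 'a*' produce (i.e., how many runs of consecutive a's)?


Pattern 'a*' matches zero or more a's. We want non-empty runs of consecutive a's.
String: 'bbbbaaaaa'
Walking through the string to find runs of a's:
  Run 1: positions 4-8 -> 'aaaaa'
Non-empty runs found: ['aaaaa']
Count: 1

1


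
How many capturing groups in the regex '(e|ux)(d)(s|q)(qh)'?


To count capturing groups, count each '(' that starts a group.
Pattern: '(e|ux)(d)(s|q)(qh)'
Walking through the pattern:
  Position 0: '(' -> group #1
  Position 6: '(' -> group #2
  Position 9: '(' -> group #3
  Position 14: '(' -> group #4
Total capturing groups: 4

4


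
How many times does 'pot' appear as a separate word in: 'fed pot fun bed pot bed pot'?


Scanning each word for exact match 'pot':
  Word 1: 'fed' -> no
  Word 2: 'pot' -> MATCH
  Word 3: 'fun' -> no
  Word 4: 'bed' -> no
  Word 5: 'pot' -> MATCH
  Word 6: 'bed' -> no
  Word 7: 'pot' -> MATCH
Total matches: 3

3


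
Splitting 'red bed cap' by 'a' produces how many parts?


Splitting by 'a' breaks the string at each occurrence of the separator.
Text: 'red bed cap'
Parts after split:
  Part 1: 'red bed c'
  Part 2: 'p'
Total parts: 2

2


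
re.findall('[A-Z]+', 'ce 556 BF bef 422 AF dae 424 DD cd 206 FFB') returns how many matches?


Pattern '[A-Z]+' finds one or more uppercase letters.
Text: 'ce 556 BF bef 422 AF dae 424 DD cd 206 FFB'
Scanning for matches:
  Match 1: 'BF'
  Match 2: 'AF'
  Match 3: 'DD'
  Match 4: 'FFB'
Total matches: 4

4


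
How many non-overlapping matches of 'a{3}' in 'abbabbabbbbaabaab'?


Pattern 'a{3}' matches exactly 3 consecutive a's (greedy, non-overlapping).
String: 'abbabbabbbbaabaab'
Scanning for runs of a's:
  Run at pos 0: 'a' (length 1) -> 0 match(es)
  Run at pos 3: 'a' (length 1) -> 0 match(es)
  Run at pos 6: 'a' (length 1) -> 0 match(es)
  Run at pos 11: 'aa' (length 2) -> 0 match(es)
  Run at pos 14: 'aa' (length 2) -> 0 match(es)
Matches found: []
Total: 0

0


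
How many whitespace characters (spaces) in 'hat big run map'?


\s matches whitespace characters (spaces, tabs, etc.).
Text: 'hat big run map'
This text has 4 words separated by spaces.
Number of spaces = number of words - 1 = 4 - 1 = 3

3


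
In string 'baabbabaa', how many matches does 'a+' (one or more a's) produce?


Pattern 'a+' matches one or more consecutive a's.
String: 'baabbabaa'
Scanning for runs of a:
  Match 1: 'aa' (length 2)
  Match 2: 'a' (length 1)
  Match 3: 'aa' (length 2)
Total matches: 3

3


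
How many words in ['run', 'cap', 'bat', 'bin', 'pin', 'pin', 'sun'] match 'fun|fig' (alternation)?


Alternation 'fun|fig' matches either 'fun' or 'fig'.
Checking each word:
  'run' -> no
  'cap' -> no
  'bat' -> no
  'bin' -> no
  'pin' -> no
  'pin' -> no
  'sun' -> no
Matches: []
Count: 0

0


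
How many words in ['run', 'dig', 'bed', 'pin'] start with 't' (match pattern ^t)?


Pattern ^t anchors to start of word. Check which words begin with 't':
  'run' -> no
  'dig' -> no
  'bed' -> no
  'pin' -> no
Matching words: []
Count: 0

0


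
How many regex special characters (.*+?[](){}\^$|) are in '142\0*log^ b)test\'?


Regex special characters are: . * + ? [ ] ( ) { } \ ^ $ |
Scanning '142\0*log^ b)test\':
  pos 3: '\' -> SPECIAL
  pos 5: '*' -> SPECIAL
  pos 9: '^' -> SPECIAL
  pos 12: ')' -> SPECIAL
  pos 17: '\' -> SPECIAL
Special chars found: ['\\', '*', '^', ')', '\\']
Total: 5

5


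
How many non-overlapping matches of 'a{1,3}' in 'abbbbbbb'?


Pattern 'a{1,3}' matches between 1 and 3 consecutive a's (greedy).
String: 'abbbbbbb'
Finding runs of a's and applying greedy matching:
  Run at pos 0: 'a' (length 1)
Matches: ['a']
Count: 1

1


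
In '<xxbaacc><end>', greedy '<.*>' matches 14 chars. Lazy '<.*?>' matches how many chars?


Greedy '<.*>' tries to match as MUCH as possible.
Lazy '<.*?>' tries to match as LITTLE as possible.

String: '<xxbaacc><end>'
Greedy '<.*>' starts at first '<' and extends to the LAST '>': '<xxbaacc><end>' (14 chars)
Lazy '<.*?>' starts at first '<' and stops at the FIRST '>': '<xxbaacc>' (9 chars)

9


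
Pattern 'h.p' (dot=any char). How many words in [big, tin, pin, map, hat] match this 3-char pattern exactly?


Pattern 'h.p' means: starts with 'h', any single char, ends with 'p'.
Checking each word (must be exactly 3 chars):
  'big' (len=3): no
  'tin' (len=3): no
  'pin' (len=3): no
  'map' (len=3): no
  'hat' (len=3): no
Matching words: []
Total: 0

0


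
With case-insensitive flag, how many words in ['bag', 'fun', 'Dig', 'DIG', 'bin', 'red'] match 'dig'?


Case-insensitive matching: compare each word's lowercase form to 'dig'.
  'bag' -> lower='bag' -> no
  'fun' -> lower='fun' -> no
  'Dig' -> lower='dig' -> MATCH
  'DIG' -> lower='dig' -> MATCH
  'bin' -> lower='bin' -> no
  'red' -> lower='red' -> no
Matches: ['Dig', 'DIG']
Count: 2

2


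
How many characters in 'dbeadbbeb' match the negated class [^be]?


Negated class [^be] matches any char NOT in {b, e}
Scanning 'dbeadbbeb':
  pos 0: 'd' -> MATCH
  pos 1: 'b' -> no (excluded)
  pos 2: 'e' -> no (excluded)
  pos 3: 'a' -> MATCH
  pos 4: 'd' -> MATCH
  pos 5: 'b' -> no (excluded)
  pos 6: 'b' -> no (excluded)
  pos 7: 'e' -> no (excluded)
  pos 8: 'b' -> no (excluded)
Total matches: 3

3


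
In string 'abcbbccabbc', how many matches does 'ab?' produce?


Pattern 'ab?' matches 'a' optionally followed by 'b'.
String: 'abcbbccabbc'
Scanning left to right for 'a' then checking next char:
  Match 1: 'ab' (a followed by b)
  Match 2: 'ab' (a followed by b)
Total matches: 2

2


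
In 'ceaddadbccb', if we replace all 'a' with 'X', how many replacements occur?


re.sub('a', 'X', text) replaces every occurrence of 'a' with 'X'.
Text: 'ceaddadbccb'
Scanning for 'a':
  pos 2: 'a' -> replacement #1
  pos 5: 'a' -> replacement #2
Total replacements: 2

2


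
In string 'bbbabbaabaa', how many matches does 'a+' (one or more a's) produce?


Pattern 'a+' matches one or more consecutive a's.
String: 'bbbabbaabaa'
Scanning for runs of a:
  Match 1: 'a' (length 1)
  Match 2: 'aa' (length 2)
  Match 3: 'aa' (length 2)
Total matches: 3

3


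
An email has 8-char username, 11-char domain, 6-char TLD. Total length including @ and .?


An email address has format: username@domain.tld
Username length: 8
'@' character: 1
Domain length: 11
'.' character: 1
TLD length: 6
Total = 8 + 1 + 11 + 1 + 6 = 27

27


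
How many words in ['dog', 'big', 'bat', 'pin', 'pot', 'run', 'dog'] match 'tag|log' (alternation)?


Alternation 'tag|log' matches either 'tag' or 'log'.
Checking each word:
  'dog' -> no
  'big' -> no
  'bat' -> no
  'pin' -> no
  'pot' -> no
  'run' -> no
  'dog' -> no
Matches: []
Count: 0

0


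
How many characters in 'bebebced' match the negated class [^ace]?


Negated class [^ace] matches any char NOT in {a, c, e}
Scanning 'bebebced':
  pos 0: 'b' -> MATCH
  pos 1: 'e' -> no (excluded)
  pos 2: 'b' -> MATCH
  pos 3: 'e' -> no (excluded)
  pos 4: 'b' -> MATCH
  pos 5: 'c' -> no (excluded)
  pos 6: 'e' -> no (excluded)
  pos 7: 'd' -> MATCH
Total matches: 4

4


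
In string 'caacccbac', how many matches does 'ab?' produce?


Pattern 'ab?' matches 'a' optionally followed by 'b'.
String: 'caacccbac'
Scanning left to right for 'a' then checking next char:
  Match 1: 'a' (a not followed by b)
  Match 2: 'a' (a not followed by b)
  Match 3: 'a' (a not followed by b)
Total matches: 3

3


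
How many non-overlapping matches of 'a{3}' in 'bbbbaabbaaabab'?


Pattern 'a{3}' matches exactly 3 consecutive a's (greedy, non-overlapping).
String: 'bbbbaabbaaabab'
Scanning for runs of a's:
  Run at pos 4: 'aa' (length 2) -> 0 match(es)
  Run at pos 8: 'aaa' (length 3) -> 1 match(es)
  Run at pos 12: 'a' (length 1) -> 0 match(es)
Matches found: ['aaa']
Total: 1

1


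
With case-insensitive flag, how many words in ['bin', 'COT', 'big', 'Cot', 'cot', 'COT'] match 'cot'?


Case-insensitive matching: compare each word's lowercase form to 'cot'.
  'bin' -> lower='bin' -> no
  'COT' -> lower='cot' -> MATCH
  'big' -> lower='big' -> no
  'Cot' -> lower='cot' -> MATCH
  'cot' -> lower='cot' -> MATCH
  'COT' -> lower='cot' -> MATCH
Matches: ['COT', 'Cot', 'cot', 'COT']
Count: 4

4


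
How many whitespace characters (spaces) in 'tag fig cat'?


\s matches whitespace characters (spaces, tabs, etc.).
Text: 'tag fig cat'
This text has 3 words separated by spaces.
Number of spaces = number of words - 1 = 3 - 1 = 2

2


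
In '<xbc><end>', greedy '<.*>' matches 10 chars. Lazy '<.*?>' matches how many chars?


Greedy '<.*>' tries to match as MUCH as possible.
Lazy '<.*?>' tries to match as LITTLE as possible.

String: '<xbc><end>'
Greedy '<.*>' starts at first '<' and extends to the LAST '>': '<xbc><end>' (10 chars)
Lazy '<.*?>' starts at first '<' and stops at the FIRST '>': '<xbc>' (5 chars)

5


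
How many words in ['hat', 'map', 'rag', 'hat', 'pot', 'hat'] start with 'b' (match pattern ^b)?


Pattern ^b anchors to start of word. Check which words begin with 'b':
  'hat' -> no
  'map' -> no
  'rag' -> no
  'hat' -> no
  'pot' -> no
  'hat' -> no
Matching words: []
Count: 0

0


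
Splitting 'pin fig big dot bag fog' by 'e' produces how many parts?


Splitting by 'e' breaks the string at each occurrence of the separator.
Text: 'pin fig big dot bag fog'
Parts after split:
  Part 1: 'pin fig big dot bag fog'
Total parts: 1

1


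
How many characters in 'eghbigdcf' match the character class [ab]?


Character class [ab] matches any of: {a, b}
Scanning string 'eghbigdcf' character by character:
  pos 0: 'e' -> no
  pos 1: 'g' -> no
  pos 2: 'h' -> no
  pos 3: 'b' -> MATCH
  pos 4: 'i' -> no
  pos 5: 'g' -> no
  pos 6: 'd' -> no
  pos 7: 'c' -> no
  pos 8: 'f' -> no
Total matches: 1

1


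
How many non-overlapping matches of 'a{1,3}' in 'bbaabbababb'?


Pattern 'a{1,3}' matches between 1 and 3 consecutive a's (greedy).
String: 'bbaabbababb'
Finding runs of a's and applying greedy matching:
  Run at pos 2: 'aa' (length 2)
  Run at pos 6: 'a' (length 1)
  Run at pos 8: 'a' (length 1)
Matches: ['aa', 'a', 'a']
Count: 3

3


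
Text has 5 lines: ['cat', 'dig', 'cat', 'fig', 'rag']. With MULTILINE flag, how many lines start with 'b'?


With MULTILINE flag, ^ matches the start of each line.
Lines: ['cat', 'dig', 'cat', 'fig', 'rag']
Checking which lines start with 'b':
  Line 1: 'cat' -> no
  Line 2: 'dig' -> no
  Line 3: 'cat' -> no
  Line 4: 'fig' -> no
  Line 5: 'rag' -> no
Matching lines: []
Count: 0

0


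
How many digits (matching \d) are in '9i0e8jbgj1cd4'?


\d matches any digit 0-9.
Scanning '9i0e8jbgj1cd4':
  pos 0: '9' -> DIGIT
  pos 2: '0' -> DIGIT
  pos 4: '8' -> DIGIT
  pos 9: '1' -> DIGIT
  pos 12: '4' -> DIGIT
Digits found: ['9', '0', '8', '1', '4']
Total: 5

5


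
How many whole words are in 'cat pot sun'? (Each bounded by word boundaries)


Word boundaries (\b) mark the start/end of each word.
Text: 'cat pot sun'
Splitting by whitespace:
  Word 1: 'cat'
  Word 2: 'pot'
  Word 3: 'sun'
Total whole words: 3

3


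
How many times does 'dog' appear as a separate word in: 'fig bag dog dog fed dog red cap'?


Scanning each word for exact match 'dog':
  Word 1: 'fig' -> no
  Word 2: 'bag' -> no
  Word 3: 'dog' -> MATCH
  Word 4: 'dog' -> MATCH
  Word 5: 'fed' -> no
  Word 6: 'dog' -> MATCH
  Word 7: 'red' -> no
  Word 8: 'cap' -> no
Total matches: 3

3


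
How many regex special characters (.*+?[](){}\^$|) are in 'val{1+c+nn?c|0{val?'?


Regex special characters are: . * + ? [ ] ( ) { } \ ^ $ |
Scanning 'val{1+c+nn?c|0{val?':
  pos 3: '{' -> SPECIAL
  pos 5: '+' -> SPECIAL
  pos 7: '+' -> SPECIAL
  pos 10: '?' -> SPECIAL
  pos 12: '|' -> SPECIAL
  pos 14: '{' -> SPECIAL
  pos 18: '?' -> SPECIAL
Special chars found: ['{', '+', '+', '?', '|', '{', '?']
Total: 7

7


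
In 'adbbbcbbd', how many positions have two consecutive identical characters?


Looking for consecutive identical characters in 'adbbbcbbd':
  pos 0-1: 'a' vs 'd' -> different
  pos 1-2: 'd' vs 'b' -> different
  pos 2-3: 'b' vs 'b' -> MATCH ('bb')
  pos 3-4: 'b' vs 'b' -> MATCH ('bb')
  pos 4-5: 'b' vs 'c' -> different
  pos 5-6: 'c' vs 'b' -> different
  pos 6-7: 'b' vs 'b' -> MATCH ('bb')
  pos 7-8: 'b' vs 'd' -> different
Consecutive identical pairs: ['bb', 'bb', 'bb']
Count: 3

3


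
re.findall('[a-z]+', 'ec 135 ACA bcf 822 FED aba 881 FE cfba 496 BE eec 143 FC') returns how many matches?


Pattern '[a-z]+' finds one or more lowercase letters.
Text: 'ec 135 ACA bcf 822 FED aba 881 FE cfba 496 BE eec 143 FC'
Scanning for matches:
  Match 1: 'ec'
  Match 2: 'bcf'
  Match 3: 'aba'
  Match 4: 'cfba'
  Match 5: 'eec'
Total matches: 5

5


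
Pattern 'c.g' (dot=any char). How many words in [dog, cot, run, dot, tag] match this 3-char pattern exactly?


Pattern 'c.g' means: starts with 'c', any single char, ends with 'g'.
Checking each word (must be exactly 3 chars):
  'dog' (len=3): no
  'cot' (len=3): no
  'run' (len=3): no
  'dot' (len=3): no
  'tag' (len=3): no
Matching words: []
Total: 0

0


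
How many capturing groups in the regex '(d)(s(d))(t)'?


To count capturing groups, count each '(' that starts a group.
Pattern: '(d)(s(d))(t)'
Walking through the pattern:
  Position 0: '(' -> group #1
  Position 3: '(' -> group #2
  Position 5: '(' -> group #3
  Position 9: '(' -> group #4
Total capturing groups: 4

4


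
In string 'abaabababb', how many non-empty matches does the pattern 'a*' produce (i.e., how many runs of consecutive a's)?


Pattern 'a*' matches zero or more a's. We want non-empty runs of consecutive a's.
String: 'abaabababb'
Walking through the string to find runs of a's:
  Run 1: positions 0-0 -> 'a'
  Run 2: positions 2-3 -> 'aa'
  Run 3: positions 5-5 -> 'a'
  Run 4: positions 7-7 -> 'a'
Non-empty runs found: ['a', 'aa', 'a', 'a']
Count: 4

4


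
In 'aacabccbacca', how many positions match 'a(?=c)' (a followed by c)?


Lookahead 'a(?=c)' matches 'a' only when followed by 'c'.
String: 'aacabccbacca'
Checking each position where char is 'a':
  pos 0: 'a' -> no (next='a')
  pos 1: 'a' -> MATCH (next='c')
  pos 3: 'a' -> no (next='b')
  pos 8: 'a' -> MATCH (next='c')
Matching positions: [1, 8]
Count: 2

2


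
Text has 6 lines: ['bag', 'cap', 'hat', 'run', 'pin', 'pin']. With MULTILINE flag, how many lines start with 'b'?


With MULTILINE flag, ^ matches the start of each line.
Lines: ['bag', 'cap', 'hat', 'run', 'pin', 'pin']
Checking which lines start with 'b':
  Line 1: 'bag' -> MATCH
  Line 2: 'cap' -> no
  Line 3: 'hat' -> no
  Line 4: 'run' -> no
  Line 5: 'pin' -> no
  Line 6: 'pin' -> no
Matching lines: ['bag']
Count: 1

1


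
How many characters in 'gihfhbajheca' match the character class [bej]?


Character class [bej] matches any of: {b, e, j}
Scanning string 'gihfhbajheca' character by character:
  pos 0: 'g' -> no
  pos 1: 'i' -> no
  pos 2: 'h' -> no
  pos 3: 'f' -> no
  pos 4: 'h' -> no
  pos 5: 'b' -> MATCH
  pos 6: 'a' -> no
  pos 7: 'j' -> MATCH
  pos 8: 'h' -> no
  pos 9: 'e' -> MATCH
  pos 10: 'c' -> no
  pos 11: 'a' -> no
Total matches: 3

3


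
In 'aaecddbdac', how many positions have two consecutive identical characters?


Looking for consecutive identical characters in 'aaecddbdac':
  pos 0-1: 'a' vs 'a' -> MATCH ('aa')
  pos 1-2: 'a' vs 'e' -> different
  pos 2-3: 'e' vs 'c' -> different
  pos 3-4: 'c' vs 'd' -> different
  pos 4-5: 'd' vs 'd' -> MATCH ('dd')
  pos 5-6: 'd' vs 'b' -> different
  pos 6-7: 'b' vs 'd' -> different
  pos 7-8: 'd' vs 'a' -> different
  pos 8-9: 'a' vs 'c' -> different
Consecutive identical pairs: ['aa', 'dd']
Count: 2

2


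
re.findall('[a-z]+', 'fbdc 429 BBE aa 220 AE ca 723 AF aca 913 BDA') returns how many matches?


Pattern '[a-z]+' finds one or more lowercase letters.
Text: 'fbdc 429 BBE aa 220 AE ca 723 AF aca 913 BDA'
Scanning for matches:
  Match 1: 'fbdc'
  Match 2: 'aa'
  Match 3: 'ca'
  Match 4: 'aca'
Total matches: 4

4


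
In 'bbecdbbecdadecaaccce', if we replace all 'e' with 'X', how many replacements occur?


re.sub('e', 'X', text) replaces every occurrence of 'e' with 'X'.
Text: 'bbecdbbecdadecaaccce'
Scanning for 'e':
  pos 2: 'e' -> replacement #1
  pos 7: 'e' -> replacement #2
  pos 12: 'e' -> replacement #3
  pos 19: 'e' -> replacement #4
Total replacements: 4

4


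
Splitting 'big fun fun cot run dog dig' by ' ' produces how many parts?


Splitting by ' ' breaks the string at each occurrence of the separator.
Text: 'big fun fun cot run dog dig'
Parts after split:
  Part 1: 'big'
  Part 2: 'fun'
  Part 3: 'fun'
  Part 4: 'cot'
  Part 5: 'run'
  Part 6: 'dog'
  Part 7: 'dig'
Total parts: 7

7


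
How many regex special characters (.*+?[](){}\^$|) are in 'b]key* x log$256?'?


Regex special characters are: . * + ? [ ] ( ) { } \ ^ $ |
Scanning 'b]key* x log$256?':
  pos 1: ']' -> SPECIAL
  pos 5: '*' -> SPECIAL
  pos 12: '$' -> SPECIAL
  pos 16: '?' -> SPECIAL
Special chars found: [']', '*', '$', '?']
Total: 4

4


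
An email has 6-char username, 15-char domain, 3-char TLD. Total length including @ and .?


An email address has format: username@domain.tld
Username length: 6
'@' character: 1
Domain length: 15
'.' character: 1
TLD length: 3
Total = 6 + 1 + 15 + 1 + 3 = 26

26


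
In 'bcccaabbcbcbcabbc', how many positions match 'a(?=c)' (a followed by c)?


Lookahead 'a(?=c)' matches 'a' only when followed by 'c'.
String: 'bcccaabbcbcbcabbc'
Checking each position where char is 'a':
  pos 4: 'a' -> no (next='a')
  pos 5: 'a' -> no (next='b')
  pos 13: 'a' -> no (next='b')
Matching positions: []
Count: 0

0


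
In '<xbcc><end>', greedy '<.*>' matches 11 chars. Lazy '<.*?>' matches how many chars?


Greedy '<.*>' tries to match as MUCH as possible.
Lazy '<.*?>' tries to match as LITTLE as possible.

String: '<xbcc><end>'
Greedy '<.*>' starts at first '<' and extends to the LAST '>': '<xbcc><end>' (11 chars)
Lazy '<.*?>' starts at first '<' and stops at the FIRST '>': '<xbcc>' (6 chars)

6


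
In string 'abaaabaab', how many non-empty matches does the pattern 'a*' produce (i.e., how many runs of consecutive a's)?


Pattern 'a*' matches zero or more a's. We want non-empty runs of consecutive a's.
String: 'abaaabaab'
Walking through the string to find runs of a's:
  Run 1: positions 0-0 -> 'a'
  Run 2: positions 2-4 -> 'aaa'
  Run 3: positions 6-7 -> 'aa'
Non-empty runs found: ['a', 'aaa', 'aa']
Count: 3

3


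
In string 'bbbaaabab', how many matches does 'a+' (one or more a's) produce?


Pattern 'a+' matches one or more consecutive a's.
String: 'bbbaaabab'
Scanning for runs of a:
  Match 1: 'aaa' (length 3)
  Match 2: 'a' (length 1)
Total matches: 2

2


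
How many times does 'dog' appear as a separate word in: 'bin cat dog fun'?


Scanning each word for exact match 'dog':
  Word 1: 'bin' -> no
  Word 2: 'cat' -> no
  Word 3: 'dog' -> MATCH
  Word 4: 'fun' -> no
Total matches: 1

1


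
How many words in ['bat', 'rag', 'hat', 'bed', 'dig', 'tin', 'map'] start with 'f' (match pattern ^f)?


Pattern ^f anchors to start of word. Check which words begin with 'f':
  'bat' -> no
  'rag' -> no
  'hat' -> no
  'bed' -> no
  'dig' -> no
  'tin' -> no
  'map' -> no
Matching words: []
Count: 0

0


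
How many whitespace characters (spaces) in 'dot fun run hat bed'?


\s matches whitespace characters (spaces, tabs, etc.).
Text: 'dot fun run hat bed'
This text has 5 words separated by spaces.
Number of spaces = number of words - 1 = 5 - 1 = 4

4


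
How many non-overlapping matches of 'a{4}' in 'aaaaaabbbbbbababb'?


Pattern 'a{4}' matches exactly 4 consecutive a's (greedy, non-overlapping).
String: 'aaaaaabbbbbbababb'
Scanning for runs of a's:
  Run at pos 0: 'aaaaaa' (length 6) -> 1 match(es)
  Run at pos 12: 'a' (length 1) -> 0 match(es)
  Run at pos 14: 'a' (length 1) -> 0 match(es)
Matches found: ['aaaa']
Total: 1

1


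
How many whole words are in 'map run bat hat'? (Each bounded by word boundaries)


Word boundaries (\b) mark the start/end of each word.
Text: 'map run bat hat'
Splitting by whitespace:
  Word 1: 'map'
  Word 2: 'run'
  Word 3: 'bat'
  Word 4: 'hat'
Total whole words: 4

4


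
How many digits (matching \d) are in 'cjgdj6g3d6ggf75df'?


\d matches any digit 0-9.
Scanning 'cjgdj6g3d6ggf75df':
  pos 5: '6' -> DIGIT
  pos 7: '3' -> DIGIT
  pos 9: '6' -> DIGIT
  pos 13: '7' -> DIGIT
  pos 14: '5' -> DIGIT
Digits found: ['6', '3', '6', '7', '5']
Total: 5

5


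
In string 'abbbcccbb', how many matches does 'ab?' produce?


Pattern 'ab?' matches 'a' optionally followed by 'b'.
String: 'abbbcccbb'
Scanning left to right for 'a' then checking next char:
  Match 1: 'ab' (a followed by b)
Total matches: 1

1


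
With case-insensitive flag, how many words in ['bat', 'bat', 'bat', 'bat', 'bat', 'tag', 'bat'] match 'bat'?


Case-insensitive matching: compare each word's lowercase form to 'bat'.
  'bat' -> lower='bat' -> MATCH
  'bat' -> lower='bat' -> MATCH
  'bat' -> lower='bat' -> MATCH
  'bat' -> lower='bat' -> MATCH
  'bat' -> lower='bat' -> MATCH
  'tag' -> lower='tag' -> no
  'bat' -> lower='bat' -> MATCH
Matches: ['bat', 'bat', 'bat', 'bat', 'bat', 'bat']
Count: 6

6


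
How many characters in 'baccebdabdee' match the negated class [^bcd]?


Negated class [^bcd] matches any char NOT in {b, c, d}
Scanning 'baccebdabdee':
  pos 0: 'b' -> no (excluded)
  pos 1: 'a' -> MATCH
  pos 2: 'c' -> no (excluded)
  pos 3: 'c' -> no (excluded)
  pos 4: 'e' -> MATCH
  pos 5: 'b' -> no (excluded)
  pos 6: 'd' -> no (excluded)
  pos 7: 'a' -> MATCH
  pos 8: 'b' -> no (excluded)
  pos 9: 'd' -> no (excluded)
  pos 10: 'e' -> MATCH
  pos 11: 'e' -> MATCH
Total matches: 5

5


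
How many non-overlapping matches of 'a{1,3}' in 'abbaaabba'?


Pattern 'a{1,3}' matches between 1 and 3 consecutive a's (greedy).
String: 'abbaaabba'
Finding runs of a's and applying greedy matching:
  Run at pos 0: 'a' (length 1)
  Run at pos 3: 'aaa' (length 3)
  Run at pos 8: 'a' (length 1)
Matches: ['a', 'aaa', 'a']
Count: 3

3


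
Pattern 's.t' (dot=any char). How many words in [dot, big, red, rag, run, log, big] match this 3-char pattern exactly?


Pattern 's.t' means: starts with 's', any single char, ends with 't'.
Checking each word (must be exactly 3 chars):
  'dot' (len=3): no
  'big' (len=3): no
  'red' (len=3): no
  'rag' (len=3): no
  'run' (len=3): no
  'log' (len=3): no
  'big' (len=3): no
Matching words: []
Total: 0

0


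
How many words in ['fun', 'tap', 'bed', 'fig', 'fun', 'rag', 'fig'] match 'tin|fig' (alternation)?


Alternation 'tin|fig' matches either 'tin' or 'fig'.
Checking each word:
  'fun' -> no
  'tap' -> no
  'bed' -> no
  'fig' -> MATCH
  'fun' -> no
  'rag' -> no
  'fig' -> MATCH
Matches: ['fig', 'fig']
Count: 2

2


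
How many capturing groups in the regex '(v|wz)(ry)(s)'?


To count capturing groups, count each '(' that starts a group.
Pattern: '(v|wz)(ry)(s)'
Walking through the pattern:
  Position 0: '(' -> group #1
  Position 6: '(' -> group #2
  Position 10: '(' -> group #3
Total capturing groups: 3

3


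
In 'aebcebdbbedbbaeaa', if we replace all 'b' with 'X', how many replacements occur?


re.sub('b', 'X', text) replaces every occurrence of 'b' with 'X'.
Text: 'aebcebdbbedbbaeaa'
Scanning for 'b':
  pos 2: 'b' -> replacement #1
  pos 5: 'b' -> replacement #2
  pos 7: 'b' -> replacement #3
  pos 8: 'b' -> replacement #4
  pos 11: 'b' -> replacement #5
  pos 12: 'b' -> replacement #6
Total replacements: 6

6


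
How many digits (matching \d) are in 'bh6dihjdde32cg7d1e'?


\d matches any digit 0-9.
Scanning 'bh6dihjdde32cg7d1e':
  pos 2: '6' -> DIGIT
  pos 10: '3' -> DIGIT
  pos 11: '2' -> DIGIT
  pos 14: '7' -> DIGIT
  pos 16: '1' -> DIGIT
Digits found: ['6', '3', '2', '7', '1']
Total: 5

5


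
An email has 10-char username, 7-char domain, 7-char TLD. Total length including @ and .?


An email address has format: username@domain.tld
Username length: 10
'@' character: 1
Domain length: 7
'.' character: 1
TLD length: 7
Total = 10 + 1 + 7 + 1 + 7 = 26

26


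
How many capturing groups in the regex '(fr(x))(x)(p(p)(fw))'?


To count capturing groups, count each '(' that starts a group.
Pattern: '(fr(x))(x)(p(p)(fw))'
Walking through the pattern:
  Position 0: '(' -> group #1
  Position 3: '(' -> group #2
  Position 7: '(' -> group #3
  Position 10: '(' -> group #4
  Position 12: '(' -> group #5
  Position 15: '(' -> group #6
Total capturing groups: 6

6


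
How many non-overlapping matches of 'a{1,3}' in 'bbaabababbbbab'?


Pattern 'a{1,3}' matches between 1 and 3 consecutive a's (greedy).
String: 'bbaabababbbbab'
Finding runs of a's and applying greedy matching:
  Run at pos 2: 'aa' (length 2)
  Run at pos 5: 'a' (length 1)
  Run at pos 7: 'a' (length 1)
  Run at pos 12: 'a' (length 1)
Matches: ['aa', 'a', 'a', 'a']
Count: 4

4


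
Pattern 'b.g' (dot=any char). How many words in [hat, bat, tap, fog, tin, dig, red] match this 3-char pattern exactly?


Pattern 'b.g' means: starts with 'b', any single char, ends with 'g'.
Checking each word (must be exactly 3 chars):
  'hat' (len=3): no
  'bat' (len=3): no
  'tap' (len=3): no
  'fog' (len=3): no
  'tin' (len=3): no
  'dig' (len=3): no
  'red' (len=3): no
Matching words: []
Total: 0

0


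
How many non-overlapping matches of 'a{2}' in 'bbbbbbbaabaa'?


Pattern 'a{2}' matches exactly 2 consecutive a's (greedy, non-overlapping).
String: 'bbbbbbbaabaa'
Scanning for runs of a's:
  Run at pos 7: 'aa' (length 2) -> 1 match(es)
  Run at pos 10: 'aa' (length 2) -> 1 match(es)
Matches found: ['aa', 'aa']
Total: 2

2


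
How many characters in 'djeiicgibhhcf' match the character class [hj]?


Character class [hj] matches any of: {h, j}
Scanning string 'djeiicgibhhcf' character by character:
  pos 0: 'd' -> no
  pos 1: 'j' -> MATCH
  pos 2: 'e' -> no
  pos 3: 'i' -> no
  pos 4: 'i' -> no
  pos 5: 'c' -> no
  pos 6: 'g' -> no
  pos 7: 'i' -> no
  pos 8: 'b' -> no
  pos 9: 'h' -> MATCH
  pos 10: 'h' -> MATCH
  pos 11: 'c' -> no
  pos 12: 'f' -> no
Total matches: 3

3


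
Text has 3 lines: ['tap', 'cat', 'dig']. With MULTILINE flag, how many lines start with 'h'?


With MULTILINE flag, ^ matches the start of each line.
Lines: ['tap', 'cat', 'dig']
Checking which lines start with 'h':
  Line 1: 'tap' -> no
  Line 2: 'cat' -> no
  Line 3: 'dig' -> no
Matching lines: []
Count: 0

0


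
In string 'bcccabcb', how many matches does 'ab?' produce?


Pattern 'ab?' matches 'a' optionally followed by 'b'.
String: 'bcccabcb'
Scanning left to right for 'a' then checking next char:
  Match 1: 'ab' (a followed by b)
Total matches: 1

1


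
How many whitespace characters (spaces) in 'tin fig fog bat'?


\s matches whitespace characters (spaces, tabs, etc.).
Text: 'tin fig fog bat'
This text has 4 words separated by spaces.
Number of spaces = number of words - 1 = 4 - 1 = 3

3


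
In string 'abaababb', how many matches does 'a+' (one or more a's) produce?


Pattern 'a+' matches one or more consecutive a's.
String: 'abaababb'
Scanning for runs of a:
  Match 1: 'a' (length 1)
  Match 2: 'aa' (length 2)
  Match 3: 'a' (length 1)
Total matches: 3

3


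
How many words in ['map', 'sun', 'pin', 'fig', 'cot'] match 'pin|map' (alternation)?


Alternation 'pin|map' matches either 'pin' or 'map'.
Checking each word:
  'map' -> MATCH
  'sun' -> no
  'pin' -> MATCH
  'fig' -> no
  'cot' -> no
Matches: ['map', 'pin']
Count: 2

2


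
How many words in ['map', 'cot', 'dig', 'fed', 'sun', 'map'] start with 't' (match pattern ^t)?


Pattern ^t anchors to start of word. Check which words begin with 't':
  'map' -> no
  'cot' -> no
  'dig' -> no
  'fed' -> no
  'sun' -> no
  'map' -> no
Matching words: []
Count: 0

0


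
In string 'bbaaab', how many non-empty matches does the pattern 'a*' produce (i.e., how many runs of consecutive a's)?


Pattern 'a*' matches zero or more a's. We want non-empty runs of consecutive a's.
String: 'bbaaab'
Walking through the string to find runs of a's:
  Run 1: positions 2-4 -> 'aaa'
Non-empty runs found: ['aaa']
Count: 1

1


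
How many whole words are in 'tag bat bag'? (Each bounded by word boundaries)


Word boundaries (\b) mark the start/end of each word.
Text: 'tag bat bag'
Splitting by whitespace:
  Word 1: 'tag'
  Word 2: 'bat'
  Word 3: 'bag'
Total whole words: 3

3


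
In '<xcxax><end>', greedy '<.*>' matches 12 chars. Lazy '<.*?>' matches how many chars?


Greedy '<.*>' tries to match as MUCH as possible.
Lazy '<.*?>' tries to match as LITTLE as possible.

String: '<xcxax><end>'
Greedy '<.*>' starts at first '<' and extends to the LAST '>': '<xcxax><end>' (12 chars)
Lazy '<.*?>' starts at first '<' and stops at the FIRST '>': '<xcxax>' (7 chars)

7


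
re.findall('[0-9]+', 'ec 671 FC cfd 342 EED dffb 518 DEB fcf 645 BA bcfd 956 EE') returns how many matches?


Pattern '[0-9]+' finds one or more digits.
Text: 'ec 671 FC cfd 342 EED dffb 518 DEB fcf 645 BA bcfd 956 EE'
Scanning for matches:
  Match 1: '671'
  Match 2: '342'
  Match 3: '518'
  Match 4: '645'
  Match 5: '956'
Total matches: 5

5


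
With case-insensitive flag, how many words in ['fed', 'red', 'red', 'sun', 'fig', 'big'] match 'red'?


Case-insensitive matching: compare each word's lowercase form to 'red'.
  'fed' -> lower='fed' -> no
  'red' -> lower='red' -> MATCH
  'red' -> lower='red' -> MATCH
  'sun' -> lower='sun' -> no
  'fig' -> lower='fig' -> no
  'big' -> lower='big' -> no
Matches: ['red', 'red']
Count: 2

2


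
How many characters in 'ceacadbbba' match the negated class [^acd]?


Negated class [^acd] matches any char NOT in {a, c, d}
Scanning 'ceacadbbba':
  pos 0: 'c' -> no (excluded)
  pos 1: 'e' -> MATCH
  pos 2: 'a' -> no (excluded)
  pos 3: 'c' -> no (excluded)
  pos 4: 'a' -> no (excluded)
  pos 5: 'd' -> no (excluded)
  pos 6: 'b' -> MATCH
  pos 7: 'b' -> MATCH
  pos 8: 'b' -> MATCH
  pos 9: 'a' -> no (excluded)
Total matches: 4

4


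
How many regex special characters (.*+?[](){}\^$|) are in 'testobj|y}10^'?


Regex special characters are: . * + ? [ ] ( ) { } \ ^ $ |
Scanning 'testobj|y}10^':
  pos 7: '|' -> SPECIAL
  pos 9: '}' -> SPECIAL
  pos 12: '^' -> SPECIAL
Special chars found: ['|', '}', '^']
Total: 3

3


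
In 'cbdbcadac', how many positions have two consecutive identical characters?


Looking for consecutive identical characters in 'cbdbcadac':
  pos 0-1: 'c' vs 'b' -> different
  pos 1-2: 'b' vs 'd' -> different
  pos 2-3: 'd' vs 'b' -> different
  pos 3-4: 'b' vs 'c' -> different
  pos 4-5: 'c' vs 'a' -> different
  pos 5-6: 'a' vs 'd' -> different
  pos 6-7: 'd' vs 'a' -> different
  pos 7-8: 'a' vs 'c' -> different
Consecutive identical pairs: []
Count: 0

0


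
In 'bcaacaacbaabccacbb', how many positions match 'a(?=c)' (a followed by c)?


Lookahead 'a(?=c)' matches 'a' only when followed by 'c'.
String: 'bcaacaacbaabccacbb'
Checking each position where char is 'a':
  pos 2: 'a' -> no (next='a')
  pos 3: 'a' -> MATCH (next='c')
  pos 5: 'a' -> no (next='a')
  pos 6: 'a' -> MATCH (next='c')
  pos 9: 'a' -> no (next='a')
  pos 10: 'a' -> no (next='b')
  pos 14: 'a' -> MATCH (next='c')
Matching positions: [3, 6, 14]
Count: 3

3


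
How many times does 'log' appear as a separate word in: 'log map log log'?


Scanning each word for exact match 'log':
  Word 1: 'log' -> MATCH
  Word 2: 'map' -> no
  Word 3: 'log' -> MATCH
  Word 4: 'log' -> MATCH
Total matches: 3

3


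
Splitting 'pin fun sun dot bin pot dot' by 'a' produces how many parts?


Splitting by 'a' breaks the string at each occurrence of the separator.
Text: 'pin fun sun dot bin pot dot'
Parts after split:
  Part 1: 'pin fun sun dot bin pot dot'
Total parts: 1

1


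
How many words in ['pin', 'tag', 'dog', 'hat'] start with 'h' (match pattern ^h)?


Pattern ^h anchors to start of word. Check which words begin with 'h':
  'pin' -> no
  'tag' -> no
  'dog' -> no
  'hat' -> MATCH (starts with 'h')
Matching words: ['hat']
Count: 1

1


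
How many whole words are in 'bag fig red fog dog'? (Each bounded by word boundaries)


Word boundaries (\b) mark the start/end of each word.
Text: 'bag fig red fog dog'
Splitting by whitespace:
  Word 1: 'bag'
  Word 2: 'fig'
  Word 3: 'red'
  Word 4: 'fog'
  Word 5: 'dog'
Total whole words: 5

5


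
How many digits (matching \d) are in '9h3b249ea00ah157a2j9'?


\d matches any digit 0-9.
Scanning '9h3b249ea00ah157a2j9':
  pos 0: '9' -> DIGIT
  pos 2: '3' -> DIGIT
  pos 4: '2' -> DIGIT
  pos 5: '4' -> DIGIT
  pos 6: '9' -> DIGIT
  pos 9: '0' -> DIGIT
  pos 10: '0' -> DIGIT
  pos 13: '1' -> DIGIT
  pos 14: '5' -> DIGIT
  pos 15: '7' -> DIGIT
  pos 17: '2' -> DIGIT
  pos 19: '9' -> DIGIT
Digits found: ['9', '3', '2', '4', '9', '0', '0', '1', '5', '7', '2', '9']
Total: 12

12


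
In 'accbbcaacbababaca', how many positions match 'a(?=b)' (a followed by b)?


Lookahead 'a(?=b)' matches 'a' only when followed by 'b'.
String: 'accbbcaacbababaca'
Checking each position where char is 'a':
  pos 0: 'a' -> no (next='c')
  pos 6: 'a' -> no (next='a')
  pos 7: 'a' -> no (next='c')
  pos 10: 'a' -> MATCH (next='b')
  pos 12: 'a' -> MATCH (next='b')
  pos 14: 'a' -> no (next='c')
Matching positions: [10, 12]
Count: 2

2
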